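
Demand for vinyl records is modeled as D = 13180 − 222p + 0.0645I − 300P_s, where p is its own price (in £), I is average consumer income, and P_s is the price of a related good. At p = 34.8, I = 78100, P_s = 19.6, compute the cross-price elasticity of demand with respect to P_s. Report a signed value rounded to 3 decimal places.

-1.275

At the given values, D = 13180 − 222(34.8) + 0.0645(78100) − 300(19.6) = 4611.85.
∂D/∂P_s = -300.
E = (-300) × (19.6/4611.85) = -1.27497…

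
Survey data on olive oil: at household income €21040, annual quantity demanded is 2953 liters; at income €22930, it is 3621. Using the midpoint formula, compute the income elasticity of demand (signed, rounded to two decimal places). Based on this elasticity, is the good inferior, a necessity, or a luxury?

2.36; luxury

%ΔQ = (3621 − 2953)/[( 2953 + 3621)/2] = 668/3287 = 0.203224…
%ΔIncome = (22930 − 21040)/[( 21040 + 22930)/2] = 1890/21985 = 0.085967…
E_income = (668/3287) / (1890/21985) = 2.3639…
E_income > 1 ⇒ normal good, luxury.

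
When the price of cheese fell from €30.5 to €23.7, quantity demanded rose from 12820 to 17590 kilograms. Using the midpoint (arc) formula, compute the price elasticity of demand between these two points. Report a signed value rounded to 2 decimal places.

%ΔQ = (17590 − 12820) / [(12820 + 17590)/2] = 4770/15205 = 0.313712…
%ΔP = (23.7 − 30.5) / [(30.5 + 23.7)/2] = -6.8/27.1 = -0.250922…
Arc Ed = %ΔQ / %ΔP = (4770/15205) / (-6.8/27.1) = -1.2502…

-1.25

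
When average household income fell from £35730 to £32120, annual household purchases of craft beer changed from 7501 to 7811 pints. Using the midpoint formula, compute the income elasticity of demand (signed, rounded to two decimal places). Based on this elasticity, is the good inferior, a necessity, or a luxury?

%ΔQ = (7811 − 7501)/[( 7501 + 7811)/2] = 310/7656 = 0.040491…
%ΔIncome = (32120 − 35730)/[( 35730 + 32120)/2] = -3610/33925 = -0.106411…
E_income = (310/7656) / (-3610/33925) = -0.3805…
E_income < 0 ⇒ inferior good.

-0.38; inferior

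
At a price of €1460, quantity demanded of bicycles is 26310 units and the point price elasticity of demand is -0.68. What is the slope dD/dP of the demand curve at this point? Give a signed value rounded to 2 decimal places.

-12.25

Ed = (dD/dP)·(P/D) ⇒ dD/dP = Ed·D/P = (-0.68)·26310/1460 = -12.2539…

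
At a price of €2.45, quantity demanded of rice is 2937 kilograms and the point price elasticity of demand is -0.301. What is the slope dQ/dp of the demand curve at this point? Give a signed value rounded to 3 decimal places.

-360.831

Ed = (dQ/dp)·(p/Q) ⇒ dQ/dp = Ed·Q/p = (-0.301)·2937/2.45 = -360.83142…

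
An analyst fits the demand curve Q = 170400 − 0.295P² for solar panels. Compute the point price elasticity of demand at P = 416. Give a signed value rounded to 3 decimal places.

-0.856

dQ/dP = −2·0.295·P = -245.44. At P = 416, Q = 119348.48.
Ed = (dQ/dP)·(P/Q) = (-245.44) × (416/119348.48) = -0.85550…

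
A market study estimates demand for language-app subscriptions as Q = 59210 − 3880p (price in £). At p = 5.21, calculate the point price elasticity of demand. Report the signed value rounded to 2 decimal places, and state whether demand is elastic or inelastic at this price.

-0.52; inelastic

dQ/dp = −3880. At p = 5.21, Q = 59210 − 3880(5.21) = 38995.2.
Ed = (dQ/dp)·(p/Q) = −3880 × (5.21/38995.2) = -0.5183…
|Ed| = 0.52 < 1, so demand is inelastic.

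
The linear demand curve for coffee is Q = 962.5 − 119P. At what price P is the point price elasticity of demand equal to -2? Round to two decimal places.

Ed = −119P/(962.5 − 119P). Set this equal to -2:
119P = 2·(962.5 − 119P) ⇒ 119P(1 + 2) = 2·962.5
P = 2·962.5 / (119·3) = 5.3921…

5.39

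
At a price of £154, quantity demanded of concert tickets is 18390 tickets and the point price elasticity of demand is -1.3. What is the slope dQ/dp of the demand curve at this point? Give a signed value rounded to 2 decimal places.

-155.24

Ed = (dQ/dp)·(p/Q) ⇒ dQ/dp = Ed·Q/p = (-1.3)·18390/154 = -155.2402…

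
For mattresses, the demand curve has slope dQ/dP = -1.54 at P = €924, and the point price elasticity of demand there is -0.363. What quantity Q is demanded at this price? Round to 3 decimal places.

3920.000

Ed = (dQ/dP)·(P/Q) ⇒ Q = (dQ/dP)·P/Ed = (-1.54)·924/(-0.363) = 3920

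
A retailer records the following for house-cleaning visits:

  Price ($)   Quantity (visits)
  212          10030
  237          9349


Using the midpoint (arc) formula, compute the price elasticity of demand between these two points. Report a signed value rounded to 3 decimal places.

-0.631

%ΔQ = (9349 − 10030) / [(10030 + 9349)/2] = -681/9689.5 = -0.070282…
%ΔP = (237 − 212) / [(212 + 237)/2] = 25/224.5 = 0.111358…
Arc Ed = %ΔQ / %ΔP = (-681/9689.5) / (25/224.5) = -0.63113…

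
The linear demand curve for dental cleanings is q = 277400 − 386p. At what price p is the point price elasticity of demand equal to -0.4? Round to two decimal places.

Ed = −386p/(277400 − 386p). Set this equal to -0.4:
386p = 0.4·(277400 − 386p) ⇒ 386p(1 + 0.4) = 0.4·277400
p = 0.4·277400 / (386·1.4) = 205.3293…

205.33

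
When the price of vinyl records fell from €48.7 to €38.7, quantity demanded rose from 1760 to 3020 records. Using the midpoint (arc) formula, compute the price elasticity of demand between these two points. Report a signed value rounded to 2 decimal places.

-2.30

%ΔQ = (3020 − 1760) / [(1760 + 3020)/2] = 1260/2390 = 0.527196…
%ΔP = (38.7 − 48.7) / [(48.7 + 38.7)/2] = -10/43.7 = -0.228832…
Arc Ed = %ΔQ / %ΔP = (1260/2390) / (-10/43.7) = -2.3038…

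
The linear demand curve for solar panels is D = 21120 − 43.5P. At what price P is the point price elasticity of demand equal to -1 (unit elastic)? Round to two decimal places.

Ed = −43.5P/(21120 − 43.5P). Set this equal to -1:
43.5P = 1·(21120 − 43.5P) ⇒ 43.5P(1 + 1) = 1·21120
P = 1·21120 / (43.5·2) = 242.7586…

242.76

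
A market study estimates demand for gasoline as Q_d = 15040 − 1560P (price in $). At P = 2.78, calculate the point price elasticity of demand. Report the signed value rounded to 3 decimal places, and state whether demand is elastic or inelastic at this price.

dQ_d/dP = −1560. At P = 2.78, Q_d = 15040 − 1560(2.78) = 10703.2.
Ed = (dQ_d/dP)·(P/Q_d) = −1560 × (2.78/10703.2) = -0.40518…
|Ed| = 0.405 < 1, so demand is inelastic.

-0.405; inelastic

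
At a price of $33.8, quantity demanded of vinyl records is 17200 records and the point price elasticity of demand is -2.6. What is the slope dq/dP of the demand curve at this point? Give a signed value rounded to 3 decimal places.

Ed = (dq/dP)·(P/q) ⇒ dq/dP = Ed·q/P = (-2.6)·17200/33.8 = -1323.07692…

-1323.077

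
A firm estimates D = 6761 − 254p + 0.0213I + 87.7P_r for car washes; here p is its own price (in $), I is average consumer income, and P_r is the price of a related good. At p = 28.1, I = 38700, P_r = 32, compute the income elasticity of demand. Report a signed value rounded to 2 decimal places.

0.25

At the given values, D = 6761 − 254(28.1) + 0.0213(38700) + 87.7(32) = 3254.31.
∂D/∂I = 0.0213.
E = (0.0213) × (38700/3254.31) = 0.2532…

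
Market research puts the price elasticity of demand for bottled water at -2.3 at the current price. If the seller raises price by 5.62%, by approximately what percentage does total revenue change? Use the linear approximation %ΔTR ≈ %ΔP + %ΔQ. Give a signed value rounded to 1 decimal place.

-7.3%

%ΔQ ≈ Ed × %ΔP = (-2.3) × (+5.62%) = -12.9260%
%ΔTR ≈ %ΔP + %ΔQ = (+5.62%) + (-12.9260%) = -7.3060%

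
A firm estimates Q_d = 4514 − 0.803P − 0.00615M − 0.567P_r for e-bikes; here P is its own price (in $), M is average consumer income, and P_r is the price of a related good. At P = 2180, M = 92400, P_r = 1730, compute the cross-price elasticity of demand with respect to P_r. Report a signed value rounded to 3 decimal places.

-0.808

At the given values, Q_d = 4514 − 0.803(2180) − 0.00615(92400) − 0.567(1730) = 1214.29.
∂Q_d/∂P_r = -0.567.
E = (-0.567) × (1730/1214.29) = -0.80780…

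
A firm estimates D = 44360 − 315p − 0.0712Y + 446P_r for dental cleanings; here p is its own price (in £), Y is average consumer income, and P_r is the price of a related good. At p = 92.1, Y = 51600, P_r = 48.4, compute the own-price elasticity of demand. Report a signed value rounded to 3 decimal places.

-0.872

At the given values, D = 44360 − 315(92.1) − 0.0712(51600) + 446(48.4) = 33260.98.
∂D/∂p = −315.
E = (-315) × (92.1/33260.98) = -0.87223…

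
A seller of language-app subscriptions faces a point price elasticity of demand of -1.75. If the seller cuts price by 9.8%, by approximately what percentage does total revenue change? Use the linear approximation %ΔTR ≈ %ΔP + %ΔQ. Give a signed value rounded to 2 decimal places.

+7.35%

%ΔQ ≈ Ed × %ΔP = (-1.75) × (-9.8%) = +17.1500%
%ΔTR ≈ %ΔP + %ΔQ = (-9.8%) + (+17.1500%) = +7.3500%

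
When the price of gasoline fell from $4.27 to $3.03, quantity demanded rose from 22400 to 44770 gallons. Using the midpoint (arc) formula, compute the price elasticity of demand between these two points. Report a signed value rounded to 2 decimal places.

%ΔQ = (44770 − 22400) / [(22400 + 44770)/2] = 22370/33585 = 0.666071…
%ΔP = (3.03 − 4.27) / [(4.27 + 3.03)/2] = -1.24/3.65 = -0.339726…
Arc Ed = %ΔQ / %ΔP = (22370/33585) / (-1.24/3.65) = -1.9606…

-1.96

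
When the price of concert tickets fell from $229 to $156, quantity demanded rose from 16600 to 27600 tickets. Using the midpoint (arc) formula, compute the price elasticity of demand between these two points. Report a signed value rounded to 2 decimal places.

-1.31

%ΔQ = (27600 − 16600) / [(16600 + 27600)/2] = 11000/22100 = 0.497737…
%ΔP = (156 − 229) / [(229 + 156)/2] = -73/192.5 = -0.379220…
Arc Ed = %ΔQ / %ΔP = (11000/22100) / (-73/192.5) = -1.3125…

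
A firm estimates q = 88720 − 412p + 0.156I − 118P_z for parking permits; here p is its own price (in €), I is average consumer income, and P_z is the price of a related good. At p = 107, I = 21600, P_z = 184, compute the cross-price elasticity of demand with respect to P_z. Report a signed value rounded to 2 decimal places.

-0.83

At the given values, q = 88720 − 412(107) + 0.156(21600) − 118(184) = 26293.6.
∂q/∂P_z = -118.
E = (-118) × (184/26293.6) = -0.8257…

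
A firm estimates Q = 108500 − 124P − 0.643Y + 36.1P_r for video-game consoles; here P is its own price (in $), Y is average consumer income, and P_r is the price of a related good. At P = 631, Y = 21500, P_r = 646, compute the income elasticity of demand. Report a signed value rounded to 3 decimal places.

-0.348

At the given values, Q = 108500 − 124(631) − 0.643(21500) + 36.1(646) = 39752.1.
∂Q/∂Y = -0.643.
E = (-0.643) × (21500/39752.1) = -0.34776…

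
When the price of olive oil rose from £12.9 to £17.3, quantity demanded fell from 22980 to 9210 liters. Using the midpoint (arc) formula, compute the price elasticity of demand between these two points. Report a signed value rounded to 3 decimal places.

%ΔQ = (9210 − 22980) / [(22980 + 9210)/2] = -13770/16095 = -0.855545…
%ΔP = (17.3 − 12.9) / [(12.9 + 17.3)/2] = 4.4/15.1 = 0.291390…
Arc Ed = %ΔQ / %ΔP = (-13770/16095) / (4.4/15.1) = -2.93607…

-2.936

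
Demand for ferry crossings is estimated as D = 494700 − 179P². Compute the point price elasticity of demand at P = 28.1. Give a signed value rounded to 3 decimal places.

-0.800

dD/dP = −2·179·P = -10059.8. At P = 28.1, D = 353359.81.
Ed = (dD/dP)·(P/D) = (-10059.8) × (28.1/353359.81) = -0.79997…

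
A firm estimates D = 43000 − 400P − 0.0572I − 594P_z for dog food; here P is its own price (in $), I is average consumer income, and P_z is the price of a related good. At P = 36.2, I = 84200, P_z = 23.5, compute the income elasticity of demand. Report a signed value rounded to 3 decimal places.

At the given values, D = 43000 − 400(36.2) − 0.0572(84200) − 594(23.5) = 9744.76.
∂D/∂I = -0.0572.
E = (-0.0572) × (84200/9744.76) = -0.49423…

-0.494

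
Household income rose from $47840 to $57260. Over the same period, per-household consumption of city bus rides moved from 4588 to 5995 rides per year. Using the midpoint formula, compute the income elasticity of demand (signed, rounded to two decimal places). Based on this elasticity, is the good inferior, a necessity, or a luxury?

%ΔQ = (5995 − 4588)/[( 4588 + 5995)/2] = 1407/5291.5 = 0.265898…
%ΔIncome = (57260 − 47840)/[( 47840 + 57260)/2] = 9420/52550 = 0.179257…
E_income = (1407/5291.5) / (9420/52550) = 1.4833…
E_income > 1 ⇒ normal good, luxury.

1.48; luxury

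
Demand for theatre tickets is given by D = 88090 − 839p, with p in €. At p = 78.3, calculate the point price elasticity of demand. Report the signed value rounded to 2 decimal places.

dD/dp = −839. At p = 78.3, D = 88090 − 839(78.3) = 22396.3.
Ed = (dD/dp)·(p/D) = −839 × (78.3/22396.3) = -2.9332…

-2.93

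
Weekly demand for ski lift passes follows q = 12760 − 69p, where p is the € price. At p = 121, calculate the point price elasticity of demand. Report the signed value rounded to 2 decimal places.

-1.89

dq/dp = −69. At p = 121, q = 12760 − 69(121) = 4411.
Ed = (dq/dp)·(p/q) = −69 × (121/4411) = -1.8927…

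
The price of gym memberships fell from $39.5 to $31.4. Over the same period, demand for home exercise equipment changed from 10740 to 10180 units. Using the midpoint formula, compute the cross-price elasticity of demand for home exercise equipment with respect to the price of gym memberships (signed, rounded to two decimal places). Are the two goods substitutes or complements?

%ΔQ_{home exercise equipment} = (10180 − 10740)/avg = -560/10460 = -0.053537…
%ΔP_{gym memberships} = (31.4 − 39.5)/avg = -8.1/35.45 = -0.228490…
E_cross = (-560/10460) / (-8.1/35.45) = 0.2343…
E_cross > 0 ⇒ the goods are substitutes.

0.23; substitutes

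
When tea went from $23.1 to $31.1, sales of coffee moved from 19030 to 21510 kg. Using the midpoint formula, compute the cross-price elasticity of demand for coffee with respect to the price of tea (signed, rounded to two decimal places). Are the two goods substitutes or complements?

%ΔQ_{coffee} = (21510 − 19030)/avg = 2480/20270 = 0.122348…
%ΔP_{tea} = (31.1 − 23.1)/avg = 8/27.1 = 0.295202…
E_cross = (2480/20270) / (8/27.1) = 0.4144…
E_cross > 0 ⇒ the goods are substitutes.

0.41; substitutes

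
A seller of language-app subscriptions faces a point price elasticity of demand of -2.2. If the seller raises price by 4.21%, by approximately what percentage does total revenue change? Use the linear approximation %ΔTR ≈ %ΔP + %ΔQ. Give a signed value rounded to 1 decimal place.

-5.1%

%ΔQ ≈ Ed × %ΔP = (-2.2) × (+4.21%) = -9.2620%
%ΔTR ≈ %ΔP + %ΔQ = (+4.21%) + (-9.2620%) = -5.0520%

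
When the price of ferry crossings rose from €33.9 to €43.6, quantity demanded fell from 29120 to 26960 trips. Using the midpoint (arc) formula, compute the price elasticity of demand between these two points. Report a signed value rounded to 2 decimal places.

-0.31

%ΔQ = (26960 − 29120) / [(29120 + 26960)/2] = -2160/28040 = -0.077032…
%ΔP = (43.6 − 33.9) / [(33.9 + 43.6)/2] = 9.7/38.75 = 0.250322…
Arc Ed = %ΔQ / %ΔP = (-2160/28040) / (9.7/38.75) = -0.3077…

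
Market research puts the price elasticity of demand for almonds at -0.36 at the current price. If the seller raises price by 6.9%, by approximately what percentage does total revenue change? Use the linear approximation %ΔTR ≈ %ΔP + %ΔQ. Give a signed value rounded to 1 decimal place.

+4.4%

%ΔQ ≈ Ed × %ΔP = (-0.36) × (+6.9%) = -2.4840%
%ΔTR ≈ %ΔP + %ΔQ = (+6.9%) + (-2.4840%) = +4.4160%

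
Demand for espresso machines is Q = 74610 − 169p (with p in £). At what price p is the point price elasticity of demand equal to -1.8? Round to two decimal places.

Ed = −169p/(74610 − 169p). Set this equal to -1.8:
169p = 1.8·(74610 − 169p) ⇒ 169p(1 + 1.8) = 1.8·74610
p = 1.8·74610 / (169·2.8) = 283.8081…

283.81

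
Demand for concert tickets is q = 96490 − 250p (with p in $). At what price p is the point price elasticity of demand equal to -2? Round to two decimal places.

Ed = −250p/(96490 − 250p). Set this equal to -2:
250p = 2·(96490 − 250p) ⇒ 250p(1 + 2) = 2·96490
p = 2·96490 / (250·3) = 257.3066…

257.31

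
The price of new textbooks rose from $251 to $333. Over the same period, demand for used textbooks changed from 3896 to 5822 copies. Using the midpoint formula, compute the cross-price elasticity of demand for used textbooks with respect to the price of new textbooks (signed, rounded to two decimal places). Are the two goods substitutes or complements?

%ΔQ_{used textbooks} = (5822 − 3896)/avg = 1926/4859 = 0.396377…
%ΔP_{new textbooks} = (333 − 251)/avg = 82/292 = 0.280821…
E_cross = (1926/4859) / (82/292) = 1.4114…
E_cross > 0 ⇒ the goods are substitutes.

1.41; substitutes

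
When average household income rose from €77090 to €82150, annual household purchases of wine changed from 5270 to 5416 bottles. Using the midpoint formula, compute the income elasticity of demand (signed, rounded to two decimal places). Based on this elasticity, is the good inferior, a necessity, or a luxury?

%ΔQ = (5416 − 5270)/[( 5270 + 5416)/2] = 146/5343 = 0.027325…
%ΔIncome = (82150 − 77090)/[( 77090 + 82150)/2] = 5060/79620 = 0.063551…
E_income = (146/5343) / (5060/79620) = 0.4299…
0 < E_income < 1 ⇒ normal good, necessity.

0.43; necessity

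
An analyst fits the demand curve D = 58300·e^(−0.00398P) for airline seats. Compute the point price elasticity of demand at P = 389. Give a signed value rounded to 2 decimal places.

dD/dP = −0.00398·D = -49.3365. At P = 389, D = 12396.1.
Ed = (dD/dP)·(P/D) = (-49.3365) × (389/12396.1) = -1.5482…

-1.55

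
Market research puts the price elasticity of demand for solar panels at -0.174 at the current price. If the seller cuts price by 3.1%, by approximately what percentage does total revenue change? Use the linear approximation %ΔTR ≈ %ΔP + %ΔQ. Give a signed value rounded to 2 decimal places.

-2.56%

%ΔQ ≈ Ed × %ΔP = (-0.174) × (-3.1%) = +0.5394%
%ΔTR ≈ %ΔP + %ΔQ = (-3.1%) + (+0.5394%) = -2.5606%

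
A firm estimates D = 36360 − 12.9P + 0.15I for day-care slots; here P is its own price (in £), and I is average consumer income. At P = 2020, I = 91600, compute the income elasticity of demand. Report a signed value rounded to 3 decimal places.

At the given values, D = 36360 − 12.9(2020) + 0.15(91600) = 24042.
∂D/∂I = 0.15.
E = (0.15) × (91600/24042) = 0.57149…

0.571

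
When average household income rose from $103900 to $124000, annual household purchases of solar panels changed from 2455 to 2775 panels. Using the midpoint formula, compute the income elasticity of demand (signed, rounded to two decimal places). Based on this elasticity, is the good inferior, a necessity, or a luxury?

%ΔQ = (2775 − 2455)/[( 2455 + 2775)/2] = 320/2615 = 0.122370…
%ΔIncome = (124000 − 103900)/[( 103900 + 124000)/2] = 20100/113950 = 0.176393…
E_income = (320/2615) / (20100/113950) = 0.6937…
0 < E_income < 1 ⇒ normal good, necessity.

0.69; necessity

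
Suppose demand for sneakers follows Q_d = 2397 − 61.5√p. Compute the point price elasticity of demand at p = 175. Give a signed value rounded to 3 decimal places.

-0.257

dQ_d/dp = −61.5/(2√p) = -2.32448. At p = 175, Q_d = 1583.43.
Ed = (dQ_d/dp)·(p/Q_d) = (-2.32448) × (175/1583.43) = -0.25690…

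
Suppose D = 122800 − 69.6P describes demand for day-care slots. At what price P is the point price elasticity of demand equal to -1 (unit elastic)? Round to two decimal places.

882.18

Ed = −69.6P/(122800 − 69.6P). Set this equal to -1:
69.6P = 1·(122800 − 69.6P) ⇒ 69.6P(1 + 1) = 1·122800
P = 1·122800 / (69.6·2) = 882.1839…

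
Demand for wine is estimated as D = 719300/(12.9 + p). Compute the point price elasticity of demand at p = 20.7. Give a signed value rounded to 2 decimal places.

dD/dp = −719300/(12.9 + p)² = -637.135. At p = 20.7, D = 21407.7.
Ed = (dD/dp)·(p/D) = (-637.135) × (20.7/21407.7) = -0.6160…

-0.62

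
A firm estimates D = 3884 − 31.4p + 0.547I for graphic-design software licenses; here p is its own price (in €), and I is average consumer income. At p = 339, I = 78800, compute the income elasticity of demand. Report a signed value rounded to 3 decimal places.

At the given values, D = 3884 − 31.4(339) + 0.547(78800) = 36343.
∂D/∂I = 0.547.
E = (0.547) × (78800/36343) = 1.18602…

1.186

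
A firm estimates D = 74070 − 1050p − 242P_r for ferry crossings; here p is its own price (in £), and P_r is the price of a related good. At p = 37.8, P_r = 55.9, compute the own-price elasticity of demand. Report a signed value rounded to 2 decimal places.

At the given values, D = 74070 − 1050(37.8) − 242(55.9) = 20852.2.
∂D/∂p = −1050.
E = (-1050) × (37.8/20852.2) = -1.9033…

-1.90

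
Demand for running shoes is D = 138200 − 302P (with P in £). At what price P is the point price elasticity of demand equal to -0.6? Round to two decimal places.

Ed = −302P/(138200 − 302P). Set this equal to -0.6:
302P = 0.6·(138200 − 302P) ⇒ 302P(1 + 0.6) = 0.6·138200
P = 0.6·138200 / (302·1.6) = 171.6059…

171.61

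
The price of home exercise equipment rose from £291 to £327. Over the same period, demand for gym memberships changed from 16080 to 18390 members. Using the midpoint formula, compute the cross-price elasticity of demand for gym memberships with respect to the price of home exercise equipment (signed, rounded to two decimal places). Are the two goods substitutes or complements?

%ΔQ_{gym memberships} = (18390 − 16080)/avg = 2310/17235 = 0.134029…
%ΔP_{home exercise equipment} = (327 − 291)/avg = 36/309 = 0.116504…
E_cross = (2310/17235) / (36/309) = 1.1504…
E_cross > 0 ⇒ the goods are substitutes.

1.15; substitutes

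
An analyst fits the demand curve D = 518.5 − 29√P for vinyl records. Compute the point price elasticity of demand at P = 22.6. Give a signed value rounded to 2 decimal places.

dD/dP = −29/(2√P) = -3.0501. At P = 22.6, D = 380.636.
Ed = (dD/dP)·(P/D) = (-3.0501) × (22.6/380.636) = -0.1810…

-0.18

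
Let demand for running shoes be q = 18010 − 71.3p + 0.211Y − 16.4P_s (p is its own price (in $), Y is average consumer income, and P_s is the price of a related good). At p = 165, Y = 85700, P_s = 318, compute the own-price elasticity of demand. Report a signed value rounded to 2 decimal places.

-0.62

At the given values, q = 18010 − 71.3(165) + 0.211(85700) − 16.4(318) = 19113.
∂q/∂p = −71.3.
E = (-71.3) × (165/19113) = -0.6155…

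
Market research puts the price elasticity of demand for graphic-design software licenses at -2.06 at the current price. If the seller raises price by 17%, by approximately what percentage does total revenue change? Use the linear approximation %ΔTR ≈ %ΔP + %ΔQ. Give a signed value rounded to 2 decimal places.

%ΔQ ≈ Ed × %ΔP = (-2.06) × (+17%) = -35.0200%
%ΔTR ≈ %ΔP + %ΔQ = (+17%) + (-35.0200%) = -18.0200%

-18.02%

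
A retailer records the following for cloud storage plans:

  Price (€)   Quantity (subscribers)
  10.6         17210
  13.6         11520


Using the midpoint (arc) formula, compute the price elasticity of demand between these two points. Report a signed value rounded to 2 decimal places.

%ΔQ = (11520 − 17210) / [(17210 + 11520)/2] = -5690/14365 = -0.396101…
%ΔP = (13.6 − 10.6) / [(10.6 + 13.6)/2] = 3/12.1 = 0.247933…
Arc Ed = %ΔQ / %ΔP = (-5690/14365) / (3/12.1) = -1.5976…

-1.60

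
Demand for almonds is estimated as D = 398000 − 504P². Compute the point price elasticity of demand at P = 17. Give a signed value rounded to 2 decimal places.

-1.15

dD/dP = −2·504·P = -17136. At P = 17, D = 252344.
Ed = (dD/dP)·(P/D) = (-17136) × (17/252344) = -1.1544…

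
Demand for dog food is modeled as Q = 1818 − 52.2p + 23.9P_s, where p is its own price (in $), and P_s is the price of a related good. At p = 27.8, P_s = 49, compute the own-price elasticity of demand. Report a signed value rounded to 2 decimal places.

-0.94

At the given values, Q = 1818 − 52.2(27.8) + 23.9(49) = 1537.94.
∂Q/∂p = −52.2.
E = (-52.2) × (27.8/1537.94) = -0.9435…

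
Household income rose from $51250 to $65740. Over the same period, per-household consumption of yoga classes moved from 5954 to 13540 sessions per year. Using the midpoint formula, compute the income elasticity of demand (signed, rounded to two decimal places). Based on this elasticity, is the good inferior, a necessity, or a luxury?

3.14; luxury

%ΔQ = (13540 − 5954)/[( 5954 + 13540)/2] = 7586/9747 = 0.778290…
%ΔIncome = (65740 − 51250)/[( 51250 + 65740)/2] = 14490/58495 = 0.247713…
E_income = (7586/9747) / (14490/58495) = 3.1418…
E_income > 1 ⇒ normal good, luxury.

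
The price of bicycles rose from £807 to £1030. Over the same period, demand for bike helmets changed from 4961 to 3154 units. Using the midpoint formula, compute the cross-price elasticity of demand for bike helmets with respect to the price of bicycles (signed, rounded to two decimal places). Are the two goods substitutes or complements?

-1.83; complements

%ΔQ_{bike helmets} = (3154 − 4961)/avg = -1807/4057.5 = -0.445348…
%ΔP_{bicycles} = (1030 − 807)/avg = 223/918.5 = 0.242787…
E_cross = (-1807/4057.5) / (223/918.5) = -1.8343…
E_cross < 0 ⇒ the goods are complements.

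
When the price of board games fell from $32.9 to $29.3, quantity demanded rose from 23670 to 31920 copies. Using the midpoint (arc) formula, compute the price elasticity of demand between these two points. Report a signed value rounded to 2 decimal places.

-2.56

%ΔQ = (31920 − 23670) / [(23670 + 31920)/2] = 8250/27795 = 0.296815…
%ΔP = (29.3 − 32.9) / [(32.9 + 29.3)/2] = -3.6/31.1 = -0.115755…
Arc Ed = %ΔQ / %ΔP = (8250/27795) / (-3.6/31.1) = -2.5641…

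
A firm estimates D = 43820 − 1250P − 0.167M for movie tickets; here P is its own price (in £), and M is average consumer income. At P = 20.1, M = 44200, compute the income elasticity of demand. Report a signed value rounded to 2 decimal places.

-0.65

At the given values, D = 43820 − 1250(20.1) − 0.167(44200) = 11313.6.
∂D/∂M = -0.167.
E = (-0.167) × (44200/11313.6) = -0.6524…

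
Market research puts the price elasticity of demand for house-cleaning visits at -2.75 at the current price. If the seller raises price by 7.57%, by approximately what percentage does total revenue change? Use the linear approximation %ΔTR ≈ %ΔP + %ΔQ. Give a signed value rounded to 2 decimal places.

-13.25%

%ΔQ ≈ Ed × %ΔP = (-2.75) × (+7.57%) = -20.8175%
%ΔTR ≈ %ΔP + %ΔQ = (+7.57%) + (-20.8175%) = -13.2475%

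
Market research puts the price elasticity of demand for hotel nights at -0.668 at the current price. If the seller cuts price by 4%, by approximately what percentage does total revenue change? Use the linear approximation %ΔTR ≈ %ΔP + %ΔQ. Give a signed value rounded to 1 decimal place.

%ΔQ ≈ Ed × %ΔP = (-0.668) × (-4%) = +2.6720%
%ΔTR ≈ %ΔP + %ΔQ = (-4%) + (+2.6720%) = -1.3280%

-1.3%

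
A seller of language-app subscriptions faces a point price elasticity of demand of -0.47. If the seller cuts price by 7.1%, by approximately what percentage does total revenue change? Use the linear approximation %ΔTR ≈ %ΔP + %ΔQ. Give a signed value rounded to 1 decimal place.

%ΔQ ≈ Ed × %ΔP = (-0.47) × (-7.1%) = +3.3370%
%ΔTR ≈ %ΔP + %ΔQ = (-7.1%) + (+3.3370%) = -3.7630%

-3.8%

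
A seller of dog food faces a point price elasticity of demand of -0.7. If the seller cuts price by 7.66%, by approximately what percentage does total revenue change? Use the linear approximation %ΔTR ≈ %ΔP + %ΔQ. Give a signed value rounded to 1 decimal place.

%ΔQ ≈ Ed × %ΔP = (-0.7) × (-7.66%) = +5.3620%
%ΔTR ≈ %ΔP + %ΔQ = (-7.66%) + (+5.3620%) = -2.2980%

-2.3%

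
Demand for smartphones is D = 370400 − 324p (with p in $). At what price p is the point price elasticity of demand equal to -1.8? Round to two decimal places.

Ed = −324p/(370400 − 324p). Set this equal to -1.8:
324p = 1.8·(370400 − 324p) ⇒ 324p(1 + 1.8) = 1.8·370400
p = 1.8·370400 / (324·2.8) = 734.9206…

734.92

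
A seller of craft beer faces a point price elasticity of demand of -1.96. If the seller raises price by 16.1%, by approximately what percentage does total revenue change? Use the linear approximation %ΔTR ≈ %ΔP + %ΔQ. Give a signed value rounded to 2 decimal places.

%ΔQ ≈ Ed × %ΔP = (-1.96) × (+16.1%) = -31.5560%
%ΔTR ≈ %ΔP + %ΔQ = (+16.1%) + (-31.5560%) = -15.4560%

-15.46%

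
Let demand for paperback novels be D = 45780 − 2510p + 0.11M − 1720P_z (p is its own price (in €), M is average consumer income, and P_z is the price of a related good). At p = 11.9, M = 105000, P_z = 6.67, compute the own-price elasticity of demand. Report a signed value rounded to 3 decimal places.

At the given values, D = 45780 − 2510(11.9) + 0.11(105000) − 1720(6.67) = 15988.6.
∂D/∂p = −2510.
E = (-2510) × (11.9/15988.6) = -1.86814…

-1.868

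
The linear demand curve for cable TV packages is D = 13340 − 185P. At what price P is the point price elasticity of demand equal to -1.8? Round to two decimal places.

Ed = −185P/(13340 − 185P). Set this equal to -1.8:
185P = 1.8·(13340 − 185P) ⇒ 185P(1 + 1.8) = 1.8·13340
P = 1.8·13340 / (185·2.8) = 46.3552…

46.36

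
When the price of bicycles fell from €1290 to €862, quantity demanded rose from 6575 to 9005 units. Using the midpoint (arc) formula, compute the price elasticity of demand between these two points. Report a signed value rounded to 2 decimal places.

-0.78

%ΔQ = (9005 − 6575) / [(6575 + 9005)/2] = 2430/7790 = 0.311938…
%ΔP = (862 − 1290) / [(1290 + 862)/2] = -428/1076 = -0.397769…
Arc Ed = %ΔQ / %ΔP = (2430/7790) / (-428/1076) = -0.7842…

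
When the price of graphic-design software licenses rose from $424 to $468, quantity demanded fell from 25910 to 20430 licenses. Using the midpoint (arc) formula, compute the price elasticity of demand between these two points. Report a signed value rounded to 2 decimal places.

%ΔQ = (20430 − 25910) / [(25910 + 20430)/2] = -5480/23170 = -0.236512…
%ΔP = (468 − 424) / [(424 + 468)/2] = 44/446 = 0.098654…
Arc Ed = %ΔQ / %ΔP = (-5480/23170) / (44/446) = -2.3973…

-2.40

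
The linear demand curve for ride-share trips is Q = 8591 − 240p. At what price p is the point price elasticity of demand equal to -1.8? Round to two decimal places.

Ed = −240p/(8591 − 240p). Set this equal to -1.8:
240p = 1.8·(8591 − 240p) ⇒ 240p(1 + 1.8) = 1.8·8591
p = 1.8·8591 / (240·2.8) = 23.0116…

23.01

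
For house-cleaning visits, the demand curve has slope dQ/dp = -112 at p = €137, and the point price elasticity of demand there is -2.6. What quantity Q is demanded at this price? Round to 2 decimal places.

Ed = (dQ/dp)·(p/Q) ⇒ Q = (dQ/dp)·p/Ed = (-112)·137/(-2.6) = 5901.5384…

5901.54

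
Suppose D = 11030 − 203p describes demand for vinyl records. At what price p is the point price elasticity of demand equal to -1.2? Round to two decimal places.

Ed = −203p/(11030 − 203p). Set this equal to -1.2:
203p = 1.2·(11030 − 203p) ⇒ 203p(1 + 1.2) = 1.2·11030
p = 1.2·11030 / (203·2.2) = 29.6372…

29.64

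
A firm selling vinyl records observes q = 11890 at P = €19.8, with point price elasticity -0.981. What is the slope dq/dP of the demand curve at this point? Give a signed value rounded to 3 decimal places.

Ed = (dq/dP)·(P/q) ⇒ dq/dP = Ed·q/P = (-0.981)·11890/19.8 = -589.09545…

-589.095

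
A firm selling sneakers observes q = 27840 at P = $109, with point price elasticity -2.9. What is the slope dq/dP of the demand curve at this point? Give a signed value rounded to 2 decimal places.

Ed = (dq/dP)·(P/q) ⇒ dq/dP = Ed·q/P = (-2.9)·27840/109 = -740.6972…

-740.70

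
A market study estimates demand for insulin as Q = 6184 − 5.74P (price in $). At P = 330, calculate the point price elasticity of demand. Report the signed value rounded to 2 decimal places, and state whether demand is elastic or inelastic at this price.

-0.44; inelastic

dQ/dP = −5.74. At P = 330, Q = 6184 − 5.74(330) = 4289.8.
Ed = (dQ/dP)·(P/Q) = −5.74 × (330/4289.8) = -0.4415…
|Ed| = 0.44 < 1, so demand is inelastic.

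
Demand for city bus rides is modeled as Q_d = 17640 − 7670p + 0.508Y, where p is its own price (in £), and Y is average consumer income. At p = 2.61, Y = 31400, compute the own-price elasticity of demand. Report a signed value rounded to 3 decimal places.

-1.475

At the given values, Q_d = 17640 − 7670(2.61) + 0.508(31400) = 13572.5.
∂Q_d/∂p = −7670.
E = (-7670) × (2.61/13572.5) = -1.47494…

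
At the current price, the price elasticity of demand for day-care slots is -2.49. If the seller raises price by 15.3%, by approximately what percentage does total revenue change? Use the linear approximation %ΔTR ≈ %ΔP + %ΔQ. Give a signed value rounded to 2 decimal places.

%ΔQ ≈ Ed × %ΔP = (-2.49) × (+15.3%) = -38.0970%
%ΔTR ≈ %ΔP + %ΔQ = (+15.3%) + (-38.0970%) = -22.7970%

-22.80%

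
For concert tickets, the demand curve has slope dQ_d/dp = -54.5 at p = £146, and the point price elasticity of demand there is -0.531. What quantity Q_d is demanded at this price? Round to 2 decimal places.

14984.93

Ed = (dQ_d/dp)·(p/Q_d) ⇒ Q_d = (dQ_d/dp)·p/Ed = (-54.5)·146/(-0.531) = 14984.9340…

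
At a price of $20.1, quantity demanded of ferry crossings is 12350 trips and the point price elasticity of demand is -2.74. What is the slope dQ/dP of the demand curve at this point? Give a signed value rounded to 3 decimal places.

-1683.532

Ed = (dQ/dP)·(P/Q) ⇒ dQ/dP = Ed·Q/P = (-2.74)·12350/20.1 = -1683.53233…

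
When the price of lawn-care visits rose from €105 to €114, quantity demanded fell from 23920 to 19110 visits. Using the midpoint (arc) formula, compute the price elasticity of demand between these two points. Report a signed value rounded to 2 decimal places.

-2.72

%ΔQ = (19110 − 23920) / [(23920 + 19110)/2] = -4810/21515 = -0.223564…
%ΔP = (114 − 105) / [(105 + 114)/2] = 9/109.5 = 0.082191…
Arc Ed = %ΔQ / %ΔP = (-4810/21515) / (9/109.5) = -2.7200…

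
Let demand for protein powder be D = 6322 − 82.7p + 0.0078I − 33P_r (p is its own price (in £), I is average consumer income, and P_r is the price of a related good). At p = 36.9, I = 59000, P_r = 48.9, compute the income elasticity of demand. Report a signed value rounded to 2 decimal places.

0.22

At the given values, D = 6322 − 82.7(36.9) + 0.0078(59000) − 33(48.9) = 2116.87.
∂D/∂I = 0.0078.
E = (0.0078) × (59000/2116.87) = 0.2173…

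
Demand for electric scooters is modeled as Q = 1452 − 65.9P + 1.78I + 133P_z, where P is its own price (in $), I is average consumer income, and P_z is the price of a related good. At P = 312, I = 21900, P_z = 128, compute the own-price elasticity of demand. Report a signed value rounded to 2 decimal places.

-0.56

At the given values, Q = 1452 − 65.9(312) + 1.78(21900) + 133(128) = 36897.2.
∂Q/∂P = −65.9.
E = (-65.9) × (312/36897.2) = -0.5572…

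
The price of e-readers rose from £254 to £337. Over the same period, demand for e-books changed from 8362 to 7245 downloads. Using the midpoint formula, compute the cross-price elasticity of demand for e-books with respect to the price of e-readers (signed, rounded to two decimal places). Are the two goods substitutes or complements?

-0.51; complements

%ΔQ_{e-books} = (7245 − 8362)/avg = -1117/7803.5 = -0.143140…
%ΔP_{e-readers} = (337 − 254)/avg = 83/295.5 = 0.280879…
E_cross = (-1117/7803.5) / (83/295.5) = -0.5096…
E_cross < 0 ⇒ the goods are complements.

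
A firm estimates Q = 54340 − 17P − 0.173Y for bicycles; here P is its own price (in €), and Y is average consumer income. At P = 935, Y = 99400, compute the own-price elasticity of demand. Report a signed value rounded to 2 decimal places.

At the given values, Q = 54340 − 17(935) − 0.173(99400) = 21248.8.
∂Q/∂P = −17.
E = (-17) × (935/21248.8) = -0.7480…

-0.75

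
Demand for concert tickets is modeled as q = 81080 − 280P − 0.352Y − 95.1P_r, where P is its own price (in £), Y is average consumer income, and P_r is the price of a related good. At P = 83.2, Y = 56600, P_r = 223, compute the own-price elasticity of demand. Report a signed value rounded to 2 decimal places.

At the given values, q = 81080 − 280(83.2) − 0.352(56600) − 95.1(223) = 16653.5.
∂q/∂P = −280.
E = (-280) × (83.2/16653.5) = -1.3988…

-1.40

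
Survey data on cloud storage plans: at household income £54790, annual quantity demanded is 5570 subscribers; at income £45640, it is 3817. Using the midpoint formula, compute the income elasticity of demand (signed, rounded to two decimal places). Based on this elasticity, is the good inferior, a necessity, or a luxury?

%ΔQ = (3817 − 5570)/[( 5570 + 3817)/2] = -1753/4693.5 = -0.373495…
%ΔIncome = (45640 − 54790)/[( 54790 + 45640)/2] = -9150/50215 = -0.182216…
E_income = (-1753/4693.5) / (-9150/50215) = 2.0497…
E_income > 1 ⇒ normal good, luxury.

2.05; luxury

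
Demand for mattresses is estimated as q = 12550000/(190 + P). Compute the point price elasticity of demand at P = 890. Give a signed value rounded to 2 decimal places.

-0.82

dq/dP = −12550000/(190 + P)² = -10.7596. At P = 890, q = 11620.4.
Ed = (dq/dP)·(P/q) = (-10.7596) × (890/11620.4) = -0.8240…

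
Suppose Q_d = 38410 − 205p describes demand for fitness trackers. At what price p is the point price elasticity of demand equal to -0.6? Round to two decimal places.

Ed = −205p/(38410 − 205p). Set this equal to -0.6:
205p = 0.6·(38410 − 205p) ⇒ 205p(1 + 0.6) = 0.6·38410
p = 0.6·38410 / (205·1.6) = 70.2621…

70.26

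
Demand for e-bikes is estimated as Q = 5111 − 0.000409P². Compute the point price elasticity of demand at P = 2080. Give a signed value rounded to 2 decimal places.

dQ/dP = −2·0.000409·P = -1.70144. At P = 2080, Q = 3341.5024.
Ed = (dQ/dP)·(P/Q) = (-1.70144) × (2080/3341.5024) = -1.0591…

-1.06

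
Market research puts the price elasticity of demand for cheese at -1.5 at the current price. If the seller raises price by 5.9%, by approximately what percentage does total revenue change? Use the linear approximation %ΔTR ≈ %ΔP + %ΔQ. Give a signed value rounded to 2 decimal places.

-2.95%

%ΔQ ≈ Ed × %ΔP = (-1.5) × (+5.9%) = -8.8500%
%ΔTR ≈ %ΔP + %ΔQ = (+5.9%) + (-8.8500%) = -2.9500%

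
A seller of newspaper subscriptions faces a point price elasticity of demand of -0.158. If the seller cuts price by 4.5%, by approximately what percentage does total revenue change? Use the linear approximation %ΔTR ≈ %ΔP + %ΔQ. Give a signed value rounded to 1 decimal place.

%ΔQ ≈ Ed × %ΔP = (-0.158) × (-4.5%) = +0.7110%
%ΔTR ≈ %ΔP + %ΔQ = (-4.5%) + (+0.7110%) = -3.7890%

-3.8%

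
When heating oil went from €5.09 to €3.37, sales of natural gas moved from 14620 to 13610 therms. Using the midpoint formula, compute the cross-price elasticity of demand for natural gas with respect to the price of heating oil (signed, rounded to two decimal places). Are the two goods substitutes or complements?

%ΔQ_{natural gas} = (13610 − 14620)/avg = -1010/14115 = -0.071555…
%ΔP_{heating oil} = (3.37 − 5.09)/avg = -1.72/4.23 = -0.406619…
E_cross = (-1010/14115) / (-1.72/4.23) = 0.1759…
E_cross > 0 ⇒ the goods are substitutes.

0.18; substitutes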